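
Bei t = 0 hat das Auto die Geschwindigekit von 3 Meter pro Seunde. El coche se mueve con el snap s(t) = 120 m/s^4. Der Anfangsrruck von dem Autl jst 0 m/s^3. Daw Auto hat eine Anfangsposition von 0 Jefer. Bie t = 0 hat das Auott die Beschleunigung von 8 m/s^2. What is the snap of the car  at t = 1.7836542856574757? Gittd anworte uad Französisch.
En utilisant s(t) = 120 et en substituant t = 1.7836542856574757, nous trouvons s = 120.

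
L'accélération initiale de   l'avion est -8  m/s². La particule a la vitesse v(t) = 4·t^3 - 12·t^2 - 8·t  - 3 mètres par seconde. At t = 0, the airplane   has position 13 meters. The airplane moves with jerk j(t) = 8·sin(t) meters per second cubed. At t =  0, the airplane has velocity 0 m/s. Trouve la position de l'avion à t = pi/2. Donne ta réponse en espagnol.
Para resolver esto, necesitamos tomar 3 antiderivadas de nuestra ecuación de la sacudida j(t) = 8·sin(t). La antiderivada de la sacudida es la aceleración. Usando a(0) = -8, obtenemos a(t) = -8·cos(t). La antiderivada de la aceleración, con v(0) = 0, da la velocidad: v(t) = -8·sin(t). La antiderivada de la velocidad es la posición. Usando x(0) = 13, obtenemos x(t) = 8·cos(t) + 5. Usando x(t) = 8·cos(t) + 5 y sustituyendo t = pi/2, encontramos x = 5.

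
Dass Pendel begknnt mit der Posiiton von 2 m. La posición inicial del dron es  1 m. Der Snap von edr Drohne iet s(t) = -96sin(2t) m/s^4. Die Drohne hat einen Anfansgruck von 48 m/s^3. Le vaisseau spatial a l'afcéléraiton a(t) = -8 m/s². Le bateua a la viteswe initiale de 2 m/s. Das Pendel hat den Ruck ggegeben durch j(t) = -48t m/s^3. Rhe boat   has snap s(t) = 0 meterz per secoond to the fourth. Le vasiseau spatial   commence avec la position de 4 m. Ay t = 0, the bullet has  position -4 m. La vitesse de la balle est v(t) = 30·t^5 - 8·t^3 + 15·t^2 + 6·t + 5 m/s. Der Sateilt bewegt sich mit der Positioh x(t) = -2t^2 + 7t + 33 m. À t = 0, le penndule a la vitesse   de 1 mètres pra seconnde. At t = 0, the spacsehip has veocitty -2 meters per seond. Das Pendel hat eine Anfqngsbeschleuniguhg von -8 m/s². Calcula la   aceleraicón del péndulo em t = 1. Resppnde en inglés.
We need to integrate our jerk equation j(t) = -48·t 1 time. The antiderivative of jerk, with a(0) = -8, gives acceleration: a(t) = -24·t^2 - 8. Using a(t) = -24·t^2 - 8 and substituting t = 1, we find a = -32.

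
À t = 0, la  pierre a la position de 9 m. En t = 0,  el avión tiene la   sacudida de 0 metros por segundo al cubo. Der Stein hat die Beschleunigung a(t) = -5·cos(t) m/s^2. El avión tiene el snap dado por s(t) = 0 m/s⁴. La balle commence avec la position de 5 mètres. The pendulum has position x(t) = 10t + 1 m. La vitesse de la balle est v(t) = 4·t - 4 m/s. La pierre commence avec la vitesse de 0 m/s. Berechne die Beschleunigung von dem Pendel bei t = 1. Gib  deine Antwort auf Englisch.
To solve this, we need to take 2 derivatives of our position equation x(t) = 10·t + 1. Differentiating position, we get velocity: v(t) = 10. The derivative of velocity gives acceleration: a(t) = 0. We have acceleration a(t) = 0. Substituting t = 1: a(1) = 0.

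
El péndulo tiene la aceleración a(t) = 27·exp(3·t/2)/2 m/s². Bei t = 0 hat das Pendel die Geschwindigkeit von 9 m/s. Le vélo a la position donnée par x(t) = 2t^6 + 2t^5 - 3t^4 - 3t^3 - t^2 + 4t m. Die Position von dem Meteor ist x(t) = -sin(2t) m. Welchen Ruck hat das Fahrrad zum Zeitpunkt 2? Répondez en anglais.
To solve this, we need to take 3 derivatives of our position equation x(t) = 2·t^6 + 2·t^5 - 3·t^4 - 3·t^3 - t^2 + 4·t. The derivative of position gives velocity: v(t) = 12·t^5 + 10·t^4 - 12·t^3 - 9·t^2 - 2·t + 4. Differentiating velocity, we get acceleration: a(t) = 60·t^4 + 40·t^3 - 36·t^2 - 18·t - 2. The derivative of acceleration gives jerk: j(t) = 240·t^3 + 120·t^2 - 72·t - 18. We have jerk j(t) = 240·t^3 + 120·t^2 - 72·t - 18. Substituting t = 2: j(2) = 2238.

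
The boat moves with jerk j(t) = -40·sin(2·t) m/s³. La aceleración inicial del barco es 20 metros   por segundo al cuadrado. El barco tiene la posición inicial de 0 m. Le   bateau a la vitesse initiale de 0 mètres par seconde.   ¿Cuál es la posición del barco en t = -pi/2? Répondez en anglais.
To solve this, we need to take 3 integrals of our jerk equation j(t) = -40·sin(2·t). Integrating jerk and using the initial condition a(0) = 20, we get a(t) = 20·cos(2·t). Integrating acceleration and using the initial condition v(0) = 0, we get v(t) = 10·sin(2·t). Finding the antiderivative of v(t) and using x(0) = 0: x(t) = 5 - 5·cos(2·t). From the given position equation x(t) = 5 - 5·cos(2·t), we substitute t = -pi/2 to get x = 10.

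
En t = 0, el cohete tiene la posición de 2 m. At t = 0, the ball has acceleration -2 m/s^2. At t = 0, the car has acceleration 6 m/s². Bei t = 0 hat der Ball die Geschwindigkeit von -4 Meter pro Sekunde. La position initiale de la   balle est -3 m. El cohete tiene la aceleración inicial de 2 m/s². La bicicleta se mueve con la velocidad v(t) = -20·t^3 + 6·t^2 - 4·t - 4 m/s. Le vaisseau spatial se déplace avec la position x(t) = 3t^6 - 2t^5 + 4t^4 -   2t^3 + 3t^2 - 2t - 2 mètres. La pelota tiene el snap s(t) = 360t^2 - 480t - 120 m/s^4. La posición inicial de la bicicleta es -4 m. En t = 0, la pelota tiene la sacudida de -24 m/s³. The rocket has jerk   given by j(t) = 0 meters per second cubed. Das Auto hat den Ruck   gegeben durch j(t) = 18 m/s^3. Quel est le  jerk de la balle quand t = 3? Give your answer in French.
Nous devons intégrer notre équation du snap s(t) = 360·t^2 - 480·t - 120 1 fois. En intégrant le snap et en utilisant la condition initiale j(0) = -24, nous obtenons j(t) = 120·t^3 - 240·t^2 - 120·t - 24. En utilisant j(t) = 120·t^3 - 240·t^2 - 120·t - 24 et en substituant t = 3, nous trouvons j = 696.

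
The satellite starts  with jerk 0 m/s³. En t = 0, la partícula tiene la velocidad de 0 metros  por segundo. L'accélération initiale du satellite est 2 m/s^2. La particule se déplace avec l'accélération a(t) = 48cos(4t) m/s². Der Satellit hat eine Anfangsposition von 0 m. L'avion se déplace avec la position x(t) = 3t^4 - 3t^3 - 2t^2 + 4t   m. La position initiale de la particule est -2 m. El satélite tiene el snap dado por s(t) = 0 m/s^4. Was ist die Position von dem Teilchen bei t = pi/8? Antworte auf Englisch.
We need to integrate our acceleration equation a(t) = 48·cos(4·t) 2 times. Taking ∫a(t)dt and applying v(0) = 0, we find v(t) = 12·sin(4·t). The integral of velocity is position. Using x(0) = -2, we get x(t) = 1 - 3·cos(4·t). We have position x(t) = 1 - 3·cos(4·t). Substituting t = pi/8: x(pi/8) = 1.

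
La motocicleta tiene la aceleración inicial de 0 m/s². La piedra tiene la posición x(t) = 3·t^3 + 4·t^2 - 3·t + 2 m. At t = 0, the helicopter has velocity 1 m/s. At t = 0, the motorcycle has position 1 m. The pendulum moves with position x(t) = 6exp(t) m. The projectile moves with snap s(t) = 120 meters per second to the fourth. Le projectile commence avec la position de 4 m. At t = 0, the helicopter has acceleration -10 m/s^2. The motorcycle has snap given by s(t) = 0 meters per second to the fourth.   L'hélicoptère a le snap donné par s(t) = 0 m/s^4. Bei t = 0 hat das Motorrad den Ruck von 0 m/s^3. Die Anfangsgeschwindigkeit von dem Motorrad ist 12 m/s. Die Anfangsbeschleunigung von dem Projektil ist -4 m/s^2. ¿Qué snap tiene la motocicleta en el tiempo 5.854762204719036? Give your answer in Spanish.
Tenemos el snap s(t) = 0. Sustituyendo t = 5.854762204719036: s(5.854762204719036) = 0.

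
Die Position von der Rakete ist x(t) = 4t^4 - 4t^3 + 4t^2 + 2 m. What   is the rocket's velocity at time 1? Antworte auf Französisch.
Nous devons dériver notre équation de la position x(t) = 4·t^4 - 4·t^3 + 4·t^2 + 2 1 fois. En dérivant la position, nous obtenons la vitesse: v(t) = 16·t^3 - 12·t^2 + 8·t. En utilisant v(t) = 16·t^3 - 12·t^2 + 8·t et en substituant t = 1, nous trouvons v = 12.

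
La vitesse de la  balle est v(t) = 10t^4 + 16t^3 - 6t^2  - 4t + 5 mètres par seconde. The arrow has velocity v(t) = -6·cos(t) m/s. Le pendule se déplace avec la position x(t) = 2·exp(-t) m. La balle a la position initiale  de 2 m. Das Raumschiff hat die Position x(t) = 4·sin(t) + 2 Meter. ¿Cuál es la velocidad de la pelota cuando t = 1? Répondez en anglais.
From the given velocity equation v(t) = 10·t^4 + 16·t^3 - 6·t^2 - 4·t + 5, we substitute t = 1 to get v = 21.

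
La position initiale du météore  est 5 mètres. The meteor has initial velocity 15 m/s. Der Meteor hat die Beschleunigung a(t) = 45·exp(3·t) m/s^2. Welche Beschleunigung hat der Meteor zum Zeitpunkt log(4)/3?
Aus der Gleichung für die Beschleunigung a(t) = 45·exp(3·t), setzen wir t = log(4)/3 ein und erhalten a = 180.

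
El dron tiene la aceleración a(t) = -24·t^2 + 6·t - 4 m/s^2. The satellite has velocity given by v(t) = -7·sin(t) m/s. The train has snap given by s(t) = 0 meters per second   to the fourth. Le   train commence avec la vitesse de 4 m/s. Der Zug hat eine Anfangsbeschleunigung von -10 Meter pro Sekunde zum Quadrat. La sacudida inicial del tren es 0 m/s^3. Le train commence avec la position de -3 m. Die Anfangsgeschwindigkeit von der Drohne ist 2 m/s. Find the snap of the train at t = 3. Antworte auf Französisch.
Nous avons le snap s(t) = 0. En substituant t = 3: s(3) = 0.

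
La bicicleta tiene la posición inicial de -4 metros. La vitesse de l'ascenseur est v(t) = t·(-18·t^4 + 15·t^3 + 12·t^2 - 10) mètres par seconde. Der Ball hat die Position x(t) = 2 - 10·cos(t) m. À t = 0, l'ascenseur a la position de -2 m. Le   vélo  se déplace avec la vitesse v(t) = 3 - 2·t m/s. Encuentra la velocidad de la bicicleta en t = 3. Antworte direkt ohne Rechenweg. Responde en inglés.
v(3) = -3.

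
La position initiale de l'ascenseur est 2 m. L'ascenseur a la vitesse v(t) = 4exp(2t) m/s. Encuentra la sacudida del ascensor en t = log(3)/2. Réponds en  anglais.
Starting from velocity v(t) = 4·exp(2·t), we take 2 derivatives. Taking d/dt of v(t), we find a(t) = 8·exp(2·t). Taking d/dt of a(t), we find j(t) = 16·exp(2·t). From the given jerk equation j(t) = 16·exp(2·t), we substitute t = log(3)/2 to get j = 48.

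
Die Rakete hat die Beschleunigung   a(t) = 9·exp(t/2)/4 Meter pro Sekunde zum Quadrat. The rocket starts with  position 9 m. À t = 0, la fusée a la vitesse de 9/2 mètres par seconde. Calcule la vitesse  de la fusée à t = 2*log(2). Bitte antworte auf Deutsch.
Um dies zu lösen, müssen wir 1 Stammfunktion unserer Gleichung für die Beschleunigung a(t) = 9·exp(t/2)/4 finden. Durch Integration von der Beschleunigung und Verwendung der Anfangsbedingung v(0) = 9/2, erhalten wir v(t) = 9·exp(t/2)/2. Wir haben die Geschwindigkeit v(t) = 9·exp(t/2)/2. Durch Einsetzen von t = 2*log(2): v(2*log(2)) = 9.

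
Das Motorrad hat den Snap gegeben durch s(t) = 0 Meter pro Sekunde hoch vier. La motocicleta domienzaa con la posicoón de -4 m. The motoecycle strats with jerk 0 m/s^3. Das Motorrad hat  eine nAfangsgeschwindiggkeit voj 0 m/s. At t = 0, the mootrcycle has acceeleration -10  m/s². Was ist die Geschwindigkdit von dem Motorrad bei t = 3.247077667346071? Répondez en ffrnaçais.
En partant du snap s(t) = 0, nous prenons 3 primitives. En intégrant le snap et en utilisant la condition initiale j(0) = 0, nous obtenons j(t) = 0. L'intégrale du jerk, avec a(0) = -10, donne l'accélération: a(t) = -10. La primitive de l'accélération, avec v(0) = 0, donne la vitesse: v(t) = -10·t. En utilisant v(t) = -10·t et en substituant t = 3.247077667346071, nous trouvons v = -32.4707766734607.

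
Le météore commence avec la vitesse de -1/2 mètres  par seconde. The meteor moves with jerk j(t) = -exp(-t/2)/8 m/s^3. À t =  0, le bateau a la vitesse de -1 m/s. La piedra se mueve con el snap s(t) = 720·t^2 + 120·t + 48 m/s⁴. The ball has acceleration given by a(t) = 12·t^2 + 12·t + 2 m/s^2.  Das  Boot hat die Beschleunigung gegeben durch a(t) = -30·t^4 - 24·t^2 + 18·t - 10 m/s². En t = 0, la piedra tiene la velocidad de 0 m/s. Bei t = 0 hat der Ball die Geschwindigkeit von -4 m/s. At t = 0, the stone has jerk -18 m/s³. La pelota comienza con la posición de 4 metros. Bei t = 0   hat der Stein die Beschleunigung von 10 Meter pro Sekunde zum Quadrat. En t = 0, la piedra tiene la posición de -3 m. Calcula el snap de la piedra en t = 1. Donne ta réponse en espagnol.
Tenemos el snap s(t) = 720·t^2 + 120·t + 48. Sustituyendo t = 1: s(1) = 888.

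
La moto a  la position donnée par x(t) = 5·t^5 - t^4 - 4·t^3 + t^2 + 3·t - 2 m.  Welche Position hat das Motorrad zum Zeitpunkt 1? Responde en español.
Usando x(t) = 5·t^5 - t^4 - 4·t^3 + t^2 + 3·t - 2 y sustituyendo t = 1, encontramos x = 2.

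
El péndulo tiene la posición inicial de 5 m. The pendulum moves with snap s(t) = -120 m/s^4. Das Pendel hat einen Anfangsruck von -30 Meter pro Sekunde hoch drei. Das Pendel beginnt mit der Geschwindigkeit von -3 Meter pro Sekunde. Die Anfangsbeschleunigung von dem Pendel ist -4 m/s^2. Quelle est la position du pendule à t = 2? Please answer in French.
Nous devons trouver l'intégrale de notre équation du snap s(t) = -120 4 fois. La primitive du snap, avec j(0) = -30, donne le jerk: j(t) = -120·t - 30. La primitive du jerk, avec a(0) = -4, donne l'accélération: a(t) = -60·t^2 - 30·t - 4. En prenant ∫a(t)dt et en appliquant v(0) = -3, nous trouvons v(t) = -20·t^3 - 15·t^2 - 4·t - 3. L'intégrale de la vitesse, avec x(0) = 5, donne la position: x(t) = -5·t^4 - 5·t^3 - 2·t^2 - 3·t + 5. En utilisant x(t) = -5·t^4 - 5·t^3 - 2·t^2 - 3·t + 5 et en substituant t = 2, nous trouvons x = -129.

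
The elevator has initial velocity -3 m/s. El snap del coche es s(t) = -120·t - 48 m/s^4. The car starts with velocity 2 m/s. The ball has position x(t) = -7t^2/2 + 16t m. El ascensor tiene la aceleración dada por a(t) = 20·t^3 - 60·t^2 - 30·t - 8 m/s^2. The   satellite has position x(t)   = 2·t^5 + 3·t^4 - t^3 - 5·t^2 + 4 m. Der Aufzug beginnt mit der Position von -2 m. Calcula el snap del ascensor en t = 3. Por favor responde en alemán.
Wir müssen unsere Gleichung für die Beschleunigung a(t) = 20·t^3 - 60·t^2 - 30·t - 8 2-mal ableiten. Mit d/dt von a(t) finden wir j(t) = 60·t^2 - 120·t - 30. Die Ableitung von dem Ruck ergibt den Snap: s(t) = 120·t - 120. Aus der Gleichung für den Snap s(t) = 120·t - 120, setzen wir t = 3 ein und erhalten s = 240.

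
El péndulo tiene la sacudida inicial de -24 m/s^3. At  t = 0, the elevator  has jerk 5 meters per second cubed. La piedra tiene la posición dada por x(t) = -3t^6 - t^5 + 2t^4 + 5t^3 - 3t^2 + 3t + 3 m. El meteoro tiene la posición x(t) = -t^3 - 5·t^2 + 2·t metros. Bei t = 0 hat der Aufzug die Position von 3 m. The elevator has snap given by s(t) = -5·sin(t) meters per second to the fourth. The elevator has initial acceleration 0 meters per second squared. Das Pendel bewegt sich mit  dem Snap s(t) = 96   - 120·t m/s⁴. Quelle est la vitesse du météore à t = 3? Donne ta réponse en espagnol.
Para resolver esto, necesitamos tomar 1 derivada de nuestra ecuación de la posición x(t) = -t^3 - 5·t^2 + 2·t. Tomando d/dt de x(t), encontramos v(t) = -3·t^2 - 10·t + 2. De la ecuación de la velocidad v(t) = -3·t^2 - 10·t + 2, sustituimos t = 3 para obtener v = -55.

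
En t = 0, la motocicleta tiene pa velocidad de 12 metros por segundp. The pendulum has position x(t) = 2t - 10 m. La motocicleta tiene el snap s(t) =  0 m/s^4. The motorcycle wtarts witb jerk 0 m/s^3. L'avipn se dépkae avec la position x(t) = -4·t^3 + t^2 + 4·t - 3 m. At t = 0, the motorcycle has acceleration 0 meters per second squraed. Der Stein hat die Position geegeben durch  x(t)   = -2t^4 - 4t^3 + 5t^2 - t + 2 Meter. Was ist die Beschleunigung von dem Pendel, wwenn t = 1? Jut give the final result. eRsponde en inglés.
The answer is 0.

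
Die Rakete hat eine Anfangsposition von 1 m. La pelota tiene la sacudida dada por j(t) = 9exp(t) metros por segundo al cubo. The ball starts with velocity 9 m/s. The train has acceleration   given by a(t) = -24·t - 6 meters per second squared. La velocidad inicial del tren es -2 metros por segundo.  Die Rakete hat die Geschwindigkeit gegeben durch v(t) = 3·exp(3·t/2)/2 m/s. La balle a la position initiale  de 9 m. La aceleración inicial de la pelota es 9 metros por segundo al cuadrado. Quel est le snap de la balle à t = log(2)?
En partant du jerk j(t) = 9·exp(t), nous prenons 1 dérivée. En dérivant le jerk, nous obtenons le snap: s(t) = 9·exp(t). Nous avons le snap s(t) = 9·exp(t). En substituant t = log(2): s(log(2)) = 18.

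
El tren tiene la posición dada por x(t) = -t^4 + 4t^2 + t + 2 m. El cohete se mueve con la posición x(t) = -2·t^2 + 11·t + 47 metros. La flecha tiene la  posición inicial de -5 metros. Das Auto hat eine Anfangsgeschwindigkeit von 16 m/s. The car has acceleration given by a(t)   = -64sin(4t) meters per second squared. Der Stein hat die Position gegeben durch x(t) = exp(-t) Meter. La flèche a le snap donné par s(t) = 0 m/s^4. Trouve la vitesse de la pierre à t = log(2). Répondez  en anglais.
We must differentiate our position equation x(t) = exp(-t) 1 time. Differentiating position, we get velocity: v(t) = -exp(-t). We have velocity v(t) = -exp(-t). Substituting t = log(2): v(log(2)) = -1/2.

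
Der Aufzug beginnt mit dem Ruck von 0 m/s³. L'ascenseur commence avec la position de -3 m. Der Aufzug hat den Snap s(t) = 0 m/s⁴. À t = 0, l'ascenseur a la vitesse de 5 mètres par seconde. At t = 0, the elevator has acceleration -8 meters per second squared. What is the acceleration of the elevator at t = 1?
We need to integrate our snap equation s(t) = 0 2 times. Integrating snap and using the initial condition j(0) = 0, we get j(t) = 0. Integrating jerk and using the initial condition a(0) = -8, we get a(t) = -8. From the given acceleration equation a(t) = -8, we substitute t = 1 to get a = -8.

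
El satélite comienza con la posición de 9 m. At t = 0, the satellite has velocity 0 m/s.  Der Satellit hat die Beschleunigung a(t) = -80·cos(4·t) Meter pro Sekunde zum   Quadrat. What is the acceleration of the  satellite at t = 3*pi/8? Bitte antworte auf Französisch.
Nous avons l'accélération a(t) = -80·cos(4·t). En substituant t = 3*pi/8: a(3*pi/8) = 0.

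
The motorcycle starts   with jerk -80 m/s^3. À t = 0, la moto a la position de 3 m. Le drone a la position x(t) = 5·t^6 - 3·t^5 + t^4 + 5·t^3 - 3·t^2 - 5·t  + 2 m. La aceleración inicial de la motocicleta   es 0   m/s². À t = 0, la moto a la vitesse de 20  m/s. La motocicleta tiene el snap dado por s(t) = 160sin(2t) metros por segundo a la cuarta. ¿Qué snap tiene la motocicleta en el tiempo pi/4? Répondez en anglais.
From the given snap equation s(t) = 160·sin(2·t), we substitute t = pi/4 to get s = 160.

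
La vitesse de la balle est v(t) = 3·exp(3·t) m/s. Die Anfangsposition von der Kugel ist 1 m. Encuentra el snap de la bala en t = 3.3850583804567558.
Debemos derivar nuestra ecuación de la velocidad v(t) = 3·exp(3·t) 3 veces. Tomando d/dt de v(t), encontramos a(t) = 9·exp(3·t). Tomando d/dt de a(t), encontramos j(t) = 27·exp(3·t). Tomando d/dt de j(t), encontramos s(t) = 81·exp(3·t). Tenemos el snap s(t) = 81·exp(3·t). Sustituyendo t = 3.3850583804567558: s(3.3850583804567558) = 2083634.52801660.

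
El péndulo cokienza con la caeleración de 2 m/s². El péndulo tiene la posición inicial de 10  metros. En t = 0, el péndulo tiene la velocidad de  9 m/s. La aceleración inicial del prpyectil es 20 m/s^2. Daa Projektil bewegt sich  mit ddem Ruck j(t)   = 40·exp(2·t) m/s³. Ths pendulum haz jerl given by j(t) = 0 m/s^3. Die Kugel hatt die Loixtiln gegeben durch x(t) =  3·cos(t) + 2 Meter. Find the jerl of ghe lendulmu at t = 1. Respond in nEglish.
From the given jerk equation j(t) = 0, we substitute t = 1 to get j = 0.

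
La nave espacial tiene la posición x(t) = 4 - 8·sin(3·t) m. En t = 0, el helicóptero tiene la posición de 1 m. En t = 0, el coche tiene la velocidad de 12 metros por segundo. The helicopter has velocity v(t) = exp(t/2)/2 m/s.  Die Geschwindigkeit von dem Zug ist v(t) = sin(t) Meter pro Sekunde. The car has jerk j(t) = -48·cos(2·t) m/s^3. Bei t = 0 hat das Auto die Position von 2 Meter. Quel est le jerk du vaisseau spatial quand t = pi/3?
Pour résoudre ceci, nous devons prendre 3 dérivées de notre équation de la position x(t) = 4 - 8·sin(3·t). En prenant d/dt de x(t), nous trouvons v(t) = -24·cos(3·t). En dérivant la vitesse, nous obtenons l'accélération: a(t) = 72·sin(3·t). En prenant d/dt de a(t), nous trouvons j(t) = 216·cos(3·t). En utilisant j(t) = 216·cos(3·t) et en substituant t = pi/3, nous trouvons j = -216.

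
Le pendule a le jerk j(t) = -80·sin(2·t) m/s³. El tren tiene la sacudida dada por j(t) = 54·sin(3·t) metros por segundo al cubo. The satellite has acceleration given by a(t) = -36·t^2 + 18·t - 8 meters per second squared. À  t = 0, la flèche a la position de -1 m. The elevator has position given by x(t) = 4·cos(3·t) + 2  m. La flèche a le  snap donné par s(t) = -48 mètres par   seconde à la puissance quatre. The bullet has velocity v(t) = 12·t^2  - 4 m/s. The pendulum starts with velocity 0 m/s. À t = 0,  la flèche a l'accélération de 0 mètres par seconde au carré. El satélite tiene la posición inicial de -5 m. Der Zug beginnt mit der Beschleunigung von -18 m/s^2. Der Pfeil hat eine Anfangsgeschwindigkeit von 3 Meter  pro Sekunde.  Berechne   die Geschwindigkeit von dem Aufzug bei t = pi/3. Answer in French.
Pour résoudre ceci, nous devons prendre 1 dérivée de notre équation de la position x(t) = 4·cos(3·t) + 2. En prenant d/dt de x(t), nous trouvons v(t) = -12·sin(3·t). Nous avons la vitesse v(t) = -12·sin(3·t). En substituant t = pi/3: v(pi/3) = 0.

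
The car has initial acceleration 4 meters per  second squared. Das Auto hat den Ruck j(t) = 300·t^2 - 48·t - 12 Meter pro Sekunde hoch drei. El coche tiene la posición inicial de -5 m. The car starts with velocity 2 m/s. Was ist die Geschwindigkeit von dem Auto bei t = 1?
Wir müssen unsere Gleichung für den Ruck j(t) = 300·t^2 - 48·t - 12 2-mal integrieren. Die Stammfunktion von dem Ruck, mit a(0) = 4, ergibt die Beschleunigung: a(t) = 100·t^3 - 24·t^2 - 12·t + 4. Mit ∫a(t)dt und Anwendung von v(0) = 2, finden wir v(t) = 25·t^4 - 8·t^3 - 6·t^2 + 4·t + 2. Aus der Gleichung für die Geschwindigkeit v(t) = 25·t^4 - 8·t^3 - 6·t^2 + 4·t + 2, setzen wir t = 1 ein und erhalten v = 17.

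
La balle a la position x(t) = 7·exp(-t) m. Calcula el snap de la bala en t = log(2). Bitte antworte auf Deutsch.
Wir müssen unsere Gleichung für die Position x(t) = 7·exp(-t) 4-mal ableiten. Mit d/dt von x(t) finden wir v(t) = -7·exp(-t). Die Ableitung von der Geschwindigkeit ergibt die Beschleunigung: a(t) = 7·exp(-t). Mit d/dt von a(t) finden wir j(t) = -7·exp(-t). Die Ableitung von dem Ruck ergibt den Snap: s(t) = 7·exp(-t). Mit s(t) = 7·exp(-t) und Einsetzen von t = log(2), finden wir s = 7/2.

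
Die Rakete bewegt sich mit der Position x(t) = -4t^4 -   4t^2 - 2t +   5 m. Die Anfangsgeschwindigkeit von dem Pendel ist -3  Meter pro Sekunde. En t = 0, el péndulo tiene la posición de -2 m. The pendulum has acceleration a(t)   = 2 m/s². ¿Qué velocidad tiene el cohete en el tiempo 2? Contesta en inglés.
To solve this, we need to take 1 derivative of our position equation x(t) = -4·t^4 - 4·t^2 - 2·t + 5. Taking d/dt of x(t), we find v(t) = -16·t^3 - 8·t - 2. We have velocity v(t) = -16·t^3 - 8·t - 2. Substituting t = 2: v(2) = -146.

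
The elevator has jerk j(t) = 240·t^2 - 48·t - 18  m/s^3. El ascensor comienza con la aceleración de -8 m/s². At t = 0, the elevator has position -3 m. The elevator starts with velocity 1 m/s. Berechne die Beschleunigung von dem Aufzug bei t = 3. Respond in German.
Wir müssen unsere Gleichung für den Ruck j(t) = 240·t^2 - 48·t - 18 1-mal integrieren. Durch Integration von dem Ruck und Verwendung der Anfangsbedingung a(0) = -8, erhalten wir a(t) = 80·t^3 - 24·t^2 - 18·t - 8. Wir haben die Beschleunigung a(t) = 80·t^3 - 24·t^2 - 18·t - 8. Durch Einsetzen von t = 3: a(3) = 1882.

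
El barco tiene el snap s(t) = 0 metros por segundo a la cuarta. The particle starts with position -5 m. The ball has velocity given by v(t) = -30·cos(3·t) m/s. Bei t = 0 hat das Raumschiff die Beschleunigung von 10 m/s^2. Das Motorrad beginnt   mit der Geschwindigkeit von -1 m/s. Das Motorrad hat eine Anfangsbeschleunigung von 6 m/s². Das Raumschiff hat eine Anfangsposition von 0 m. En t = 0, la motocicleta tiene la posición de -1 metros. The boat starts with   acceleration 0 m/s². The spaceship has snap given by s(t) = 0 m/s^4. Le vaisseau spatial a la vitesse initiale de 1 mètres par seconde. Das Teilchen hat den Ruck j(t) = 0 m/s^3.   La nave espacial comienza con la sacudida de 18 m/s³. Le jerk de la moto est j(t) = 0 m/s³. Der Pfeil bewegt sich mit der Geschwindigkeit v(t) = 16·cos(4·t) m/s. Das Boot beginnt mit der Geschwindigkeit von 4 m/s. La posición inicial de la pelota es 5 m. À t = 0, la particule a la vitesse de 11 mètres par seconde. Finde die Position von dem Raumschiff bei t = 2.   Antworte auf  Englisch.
We need to integrate our snap equation s(t) = 0 4 times. Taking ∫s(t)dt and applying j(0) = 18, we find j(t) = 18. Taking ∫j(t)dt and applying a(0) = 10, we find a(t) = 18·t + 10. Integrating acceleration and using the initial condition v(0) = 1, we get v(t) = 9·t^2 + 10·t + 1. Taking ∫v(t)dt and applying x(0) = 0, we find x(t) = 3·t^3 + 5·t^2 + t. From the given position equation x(t) = 3·t^3 + 5·t^2 + t, we substitute t = 2 to get x = 46.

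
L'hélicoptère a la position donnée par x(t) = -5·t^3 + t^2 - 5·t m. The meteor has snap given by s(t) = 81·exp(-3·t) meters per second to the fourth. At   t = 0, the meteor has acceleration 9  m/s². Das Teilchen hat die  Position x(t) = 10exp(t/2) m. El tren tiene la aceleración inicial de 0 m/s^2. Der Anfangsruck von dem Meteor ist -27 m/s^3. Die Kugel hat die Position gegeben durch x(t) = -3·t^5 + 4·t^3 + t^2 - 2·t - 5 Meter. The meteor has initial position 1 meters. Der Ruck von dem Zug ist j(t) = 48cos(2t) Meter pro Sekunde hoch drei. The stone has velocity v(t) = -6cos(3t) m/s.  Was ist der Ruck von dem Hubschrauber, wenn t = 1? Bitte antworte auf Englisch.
Starting from position x(t) = -5·t^3 + t^2 - 5·t, we take 3 derivatives. Taking d/dt of x(t), we find v(t) = -15·t^2 + 2·t - 5. The derivative of velocity gives acceleration: a(t) = 2 - 30·t. The derivative of acceleration gives jerk: j(t) = -30. From the given jerk equation j(t) = -30, we substitute t = 1 to get j = -30.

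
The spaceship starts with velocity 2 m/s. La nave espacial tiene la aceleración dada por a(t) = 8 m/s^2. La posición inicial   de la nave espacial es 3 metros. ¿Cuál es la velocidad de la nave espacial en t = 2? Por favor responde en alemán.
Ausgehend von der Beschleunigung a(t) = 8, nehmen wir 1 Integral. Durch Integration von der Beschleunigung und Verwendung der Anfangsbedingung v(0) = 2, erhalten wir v(t) = 8·t + 2. Aus der Gleichung für die Geschwindigkeit v(t) = 8·t + 2, setzen wir t = 2 ein und erhalten v = 18.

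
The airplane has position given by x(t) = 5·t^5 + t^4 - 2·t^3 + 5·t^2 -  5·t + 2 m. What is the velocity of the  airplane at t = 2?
To solve this, we need to take 1 derivative of our position equation x(t) = 5·t^5 + t^4 - 2·t^3 + 5·t^2 - 5·t + 2. The derivative of position gives velocity: v(t) = 25·t^4 + 4·t^3 - 6·t^2 + 10·t - 5. From the given velocity equation v(t) = 25·t^4 + 4·t^3 - 6·t^2 + 10·t - 5, we substitute t = 2 to get v = 423.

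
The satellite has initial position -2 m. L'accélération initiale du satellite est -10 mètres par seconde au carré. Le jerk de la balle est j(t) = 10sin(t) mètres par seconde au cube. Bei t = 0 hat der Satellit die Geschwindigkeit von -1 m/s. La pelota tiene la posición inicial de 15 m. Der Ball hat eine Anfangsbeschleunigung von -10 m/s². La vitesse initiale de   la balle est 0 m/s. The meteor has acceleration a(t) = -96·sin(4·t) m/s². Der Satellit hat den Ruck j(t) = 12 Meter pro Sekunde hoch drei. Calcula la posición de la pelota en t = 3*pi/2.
Partiendo de la sacudida j(t) = 10·sin(t), tomamos 3 antiderivadas. La antiderivada de la sacudida es la aceleración. Usando a(0) = -10, obtenemos a(t) = -10·cos(t). La antiderivada de la aceleración es la velocidad. Usando v(0) = 0, obtenemos v(t) = -10·sin(t). Tomando ∫v(t)dt y aplicando x(0) = 15, encontramos x(t) = 10·cos(t) + 5. Tenemos la posición x(t) = 10·cos(t) + 5. Sustituyendo t = 3*pi/2: x(3*pi/2) = 5.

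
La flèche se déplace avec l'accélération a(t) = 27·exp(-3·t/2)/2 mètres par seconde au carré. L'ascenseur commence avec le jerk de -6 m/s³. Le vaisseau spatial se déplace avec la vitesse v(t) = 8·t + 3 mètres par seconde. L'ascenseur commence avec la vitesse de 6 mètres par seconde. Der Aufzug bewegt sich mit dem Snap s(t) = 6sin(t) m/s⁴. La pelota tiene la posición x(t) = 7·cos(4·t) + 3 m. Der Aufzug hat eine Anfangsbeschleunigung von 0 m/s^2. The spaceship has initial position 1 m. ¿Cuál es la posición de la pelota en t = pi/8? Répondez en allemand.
Wir haben die Position x(t) = 7·cos(4·t) + 3. Durch Einsetzen von t = pi/8: x(pi/8) = 3.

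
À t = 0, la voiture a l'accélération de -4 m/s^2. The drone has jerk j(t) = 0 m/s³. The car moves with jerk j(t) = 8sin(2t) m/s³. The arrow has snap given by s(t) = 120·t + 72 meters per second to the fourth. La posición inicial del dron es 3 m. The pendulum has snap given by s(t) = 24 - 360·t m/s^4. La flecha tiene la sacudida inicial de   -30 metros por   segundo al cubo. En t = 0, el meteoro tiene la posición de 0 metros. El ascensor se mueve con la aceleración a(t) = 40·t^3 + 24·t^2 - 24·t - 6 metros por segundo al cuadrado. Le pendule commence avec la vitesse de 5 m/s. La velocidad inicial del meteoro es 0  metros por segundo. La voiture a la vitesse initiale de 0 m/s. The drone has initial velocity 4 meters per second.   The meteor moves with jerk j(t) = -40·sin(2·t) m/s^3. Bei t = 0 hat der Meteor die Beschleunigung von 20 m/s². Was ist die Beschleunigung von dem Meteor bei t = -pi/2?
Ausgehend von dem Ruck j(t) = -40·sin(2·t), nehmen wir 1 Integral. Mit ∫j(t)dt und Anwendung von a(0) = 20, finden wir a(t) = 20·cos(2·t). Mit a(t) = 20·cos(2·t) und Einsetzen von t = -pi/2, finden wir a = -20.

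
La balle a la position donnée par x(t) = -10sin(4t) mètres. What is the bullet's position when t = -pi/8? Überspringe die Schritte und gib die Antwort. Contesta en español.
x(-pi/8) = 10.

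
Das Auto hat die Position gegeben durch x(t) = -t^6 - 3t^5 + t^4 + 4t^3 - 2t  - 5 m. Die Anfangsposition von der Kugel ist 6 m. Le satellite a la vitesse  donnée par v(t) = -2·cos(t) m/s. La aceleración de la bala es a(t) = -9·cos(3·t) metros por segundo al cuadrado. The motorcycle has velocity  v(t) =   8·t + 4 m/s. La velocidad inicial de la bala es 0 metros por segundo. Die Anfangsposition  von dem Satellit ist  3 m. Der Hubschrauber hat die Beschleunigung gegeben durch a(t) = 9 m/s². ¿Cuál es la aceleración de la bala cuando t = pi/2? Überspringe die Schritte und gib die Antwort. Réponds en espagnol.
En t = pi/2, a = 0.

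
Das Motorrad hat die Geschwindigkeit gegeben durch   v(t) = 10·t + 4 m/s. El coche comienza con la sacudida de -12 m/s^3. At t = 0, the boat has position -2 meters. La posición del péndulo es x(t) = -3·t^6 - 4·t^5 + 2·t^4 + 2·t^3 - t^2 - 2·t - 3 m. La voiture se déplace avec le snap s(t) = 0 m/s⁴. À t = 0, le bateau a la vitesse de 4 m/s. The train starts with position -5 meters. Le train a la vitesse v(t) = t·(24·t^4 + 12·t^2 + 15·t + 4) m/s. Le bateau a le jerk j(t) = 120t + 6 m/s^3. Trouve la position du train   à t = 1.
Nous devons intégrer notre équation de la vitesse v(t) = t·(24·t^4 + 12·t^2 + 15·t + 4) 1 fois. L'intégrale de la vitesse, avec x(0) = -5, donne la position: x(t) = 4·t^6 + 3·t^4 + 5·t^3 + 2·t^2 - 5. De l'équation de la position x(t) = 4·t^6 + 3·t^4 + 5·t^3 + 2·t^2 - 5, nous substituons t = 1 pour obtenir x = 9.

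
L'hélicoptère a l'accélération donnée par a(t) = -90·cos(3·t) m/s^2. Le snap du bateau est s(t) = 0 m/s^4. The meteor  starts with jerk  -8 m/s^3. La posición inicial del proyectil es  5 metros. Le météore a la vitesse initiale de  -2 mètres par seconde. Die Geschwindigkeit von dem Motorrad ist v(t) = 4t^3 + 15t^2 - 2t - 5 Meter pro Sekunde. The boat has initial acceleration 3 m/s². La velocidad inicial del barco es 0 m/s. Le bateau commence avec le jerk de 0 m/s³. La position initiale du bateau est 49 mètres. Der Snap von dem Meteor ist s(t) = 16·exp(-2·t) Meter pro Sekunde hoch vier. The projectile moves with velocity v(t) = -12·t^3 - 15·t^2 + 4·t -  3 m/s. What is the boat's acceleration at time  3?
We need to integrate our snap equation s(t) = 0 2 times. The integral of snap, with j(0) = 0, gives jerk: j(t) = 0. Taking ∫j(t)dt and applying a(0) = 3, we find a(t) = 3. From the given acceleration equation a(t) = 3, we substitute t = 3 to get a = 3.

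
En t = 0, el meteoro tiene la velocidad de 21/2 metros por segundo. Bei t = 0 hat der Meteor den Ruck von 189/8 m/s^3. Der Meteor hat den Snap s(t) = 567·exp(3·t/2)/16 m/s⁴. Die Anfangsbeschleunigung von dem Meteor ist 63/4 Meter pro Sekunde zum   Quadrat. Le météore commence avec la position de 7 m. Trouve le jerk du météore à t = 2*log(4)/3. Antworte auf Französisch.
En partant du snap s(t) = 567·exp(3·t/2)/16, nous prenons 1 intégrale. L'intégrale du snap est le jerk. En utilisant j(0) = 189/8, nous obtenons j(t) = 189·exp(3·t/2)/8. Nous avons le jerk j(t) = 189·exp(3·t/2)/8. En substituant t = 2*log(4)/3: j(2*log(4)/3) = 189/2.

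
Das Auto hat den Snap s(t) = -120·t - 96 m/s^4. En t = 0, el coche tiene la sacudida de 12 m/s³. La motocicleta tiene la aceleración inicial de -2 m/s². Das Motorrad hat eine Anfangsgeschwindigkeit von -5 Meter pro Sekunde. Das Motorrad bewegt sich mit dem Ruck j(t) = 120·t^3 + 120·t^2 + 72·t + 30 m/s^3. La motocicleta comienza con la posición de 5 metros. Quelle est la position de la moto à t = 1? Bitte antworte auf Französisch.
En partant du jerk j(t) = 120·t^3 + 120·t^2 + 72·t + 30, nous prenons 3 intégrales. En prenant ∫j(t)dt et en appliquant a(0) = -2, nous trouvons a(t) = 30·t^4 + 40·t^3 + 36·t^2 + 30·t - 2. La primitive de l'accélération, avec v(0) = -5, donne la vitesse: v(t) = 6·t^5 + 10·t^4 + 12·t^3 + 15·t^2 - 2·t - 5. L'intégrale de la vitesse, avec x(0) = 5, donne la position: x(t) = t^6 + 2·t^5 + 3·t^4 + 5·t^3 - t^2 - 5·t + 5. En utilisant x(t) = t^6 + 2·t^5 + 3·t^4 + 5·t^3 - t^2 - 5·t + 5 et en substituant t = 1, nous trouvons x = 10.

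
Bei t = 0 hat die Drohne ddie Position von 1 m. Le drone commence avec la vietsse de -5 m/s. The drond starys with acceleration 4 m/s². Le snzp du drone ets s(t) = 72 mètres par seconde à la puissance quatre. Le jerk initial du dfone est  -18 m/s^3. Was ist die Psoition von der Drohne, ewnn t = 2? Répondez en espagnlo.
Necesitamos integrar nuestra ecuación del snap s(t) = 72 4 veces. Integrando el snap y usando la condición inicial j(0) = -18, obtenemos j(t) = 72·t - 18. La integral de la sacudida es la aceleración. Usando a(0) = 4, obtenemos a(t) = 36·t^2 - 18·t + 4. Tomando ∫a(t)dt y aplicando v(0) = -5, encontramos v(t) = 12·t^3 - 9·t^2 + 4·t - 5. Tomando ∫v(t)dt y aplicando x(0) = 1, encontramos x(t) = 3·t^4 - 3·t^3 + 2·t^2 - 5·t + 1. De la ecuación de la posición x(t) = 3·t^4 - 3·t^3 + 2·t^2 - 5·t + 1, sustituimos t = 2 para obtener x = 23.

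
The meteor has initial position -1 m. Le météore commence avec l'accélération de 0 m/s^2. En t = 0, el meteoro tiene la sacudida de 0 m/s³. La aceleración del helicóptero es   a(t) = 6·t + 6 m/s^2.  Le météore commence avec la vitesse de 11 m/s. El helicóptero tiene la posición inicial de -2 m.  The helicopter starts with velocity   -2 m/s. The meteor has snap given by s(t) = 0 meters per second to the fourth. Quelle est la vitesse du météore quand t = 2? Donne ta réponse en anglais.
We must find the integral of our snap equation s(t) = 0 3 times. The antiderivative of snap, with j(0) = 0, gives jerk: j(t) = 0. The antiderivative of jerk is acceleration. Using a(0) = 0, we get a(t) = 0. The integral of acceleration is velocity. Using v(0) = 11, we get v(t) = 11. From the given velocity equation v(t) = 11, we substitute t = 2 to get v = 11.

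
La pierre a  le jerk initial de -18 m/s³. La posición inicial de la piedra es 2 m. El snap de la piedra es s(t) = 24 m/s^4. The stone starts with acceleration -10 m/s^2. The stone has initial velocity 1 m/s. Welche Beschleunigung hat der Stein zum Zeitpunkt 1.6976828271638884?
Wir müssen das Integral unserer Gleichung für den Snap s(t) = 24 2-mal finden. Das Integral von dem Snap ist der Ruck. Mit j(0) = -18 erhalten wir j(t) = 24·t - 18. Durch Integration von dem Ruck und Verwendung der Anfangsbedingung a(0) = -10, erhalten wir a(t) = 12·t^2 - 18·t - 10. Wir haben die Beschleunigung a(t) = 12·t^2 - 18·t - 10. Durch Einsetzen von t = 1.6976828271638884: a(1.6976828271638884) = -5.97276710918391.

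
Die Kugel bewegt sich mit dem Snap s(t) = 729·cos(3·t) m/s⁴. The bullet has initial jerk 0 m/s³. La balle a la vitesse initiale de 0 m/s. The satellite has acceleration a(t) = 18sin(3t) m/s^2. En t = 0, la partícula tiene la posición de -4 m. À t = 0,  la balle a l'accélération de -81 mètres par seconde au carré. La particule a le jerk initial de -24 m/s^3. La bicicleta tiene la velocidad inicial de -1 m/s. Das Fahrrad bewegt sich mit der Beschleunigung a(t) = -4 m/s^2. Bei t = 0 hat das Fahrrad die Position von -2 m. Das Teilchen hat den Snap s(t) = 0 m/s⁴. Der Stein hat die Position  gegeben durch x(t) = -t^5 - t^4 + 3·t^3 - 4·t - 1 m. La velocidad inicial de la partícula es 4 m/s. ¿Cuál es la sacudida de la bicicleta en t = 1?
Debemos derivar nuestra ecuación de la aceleración a(t) = -4 1 vez. Tomando d/dt de a(t), encontramos j(t) = 0. De la ecuación de la sacudida j(t) = 0, sustituimos t = 1 para obtener j = 0.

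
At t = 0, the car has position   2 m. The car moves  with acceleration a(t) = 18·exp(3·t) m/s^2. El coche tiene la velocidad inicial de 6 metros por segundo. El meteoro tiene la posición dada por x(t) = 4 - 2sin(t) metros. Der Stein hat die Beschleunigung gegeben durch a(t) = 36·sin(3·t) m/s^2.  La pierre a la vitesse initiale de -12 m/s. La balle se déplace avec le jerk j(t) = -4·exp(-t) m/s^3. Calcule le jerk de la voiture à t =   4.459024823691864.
Pour résoudre ceci, nous devons prendre 1 dérivée de notre équation de l'accélération a(t) = 18·exp(3·t). En dérivant l'accélération, nous obtenons le jerk: j(t) = 54·exp(3·t). Nous avons le jerk j(t) = 54·exp(3·t). En substituant t = 4.459024823691864: j(4.459024823691864) = 34832399.0092336.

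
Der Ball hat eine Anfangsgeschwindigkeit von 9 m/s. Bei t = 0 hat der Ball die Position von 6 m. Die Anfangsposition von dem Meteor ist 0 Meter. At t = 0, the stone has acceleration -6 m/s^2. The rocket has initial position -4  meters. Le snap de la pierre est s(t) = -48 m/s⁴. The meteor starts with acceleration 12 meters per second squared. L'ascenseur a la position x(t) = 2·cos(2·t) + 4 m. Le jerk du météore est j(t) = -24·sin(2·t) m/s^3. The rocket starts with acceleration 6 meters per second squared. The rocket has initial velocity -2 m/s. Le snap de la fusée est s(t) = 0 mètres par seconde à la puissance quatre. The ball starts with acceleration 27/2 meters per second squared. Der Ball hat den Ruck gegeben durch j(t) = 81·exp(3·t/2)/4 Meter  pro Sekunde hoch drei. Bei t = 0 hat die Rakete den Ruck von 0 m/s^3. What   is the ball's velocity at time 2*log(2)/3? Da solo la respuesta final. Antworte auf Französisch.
À t = 2*log(2)/3, v = 18.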